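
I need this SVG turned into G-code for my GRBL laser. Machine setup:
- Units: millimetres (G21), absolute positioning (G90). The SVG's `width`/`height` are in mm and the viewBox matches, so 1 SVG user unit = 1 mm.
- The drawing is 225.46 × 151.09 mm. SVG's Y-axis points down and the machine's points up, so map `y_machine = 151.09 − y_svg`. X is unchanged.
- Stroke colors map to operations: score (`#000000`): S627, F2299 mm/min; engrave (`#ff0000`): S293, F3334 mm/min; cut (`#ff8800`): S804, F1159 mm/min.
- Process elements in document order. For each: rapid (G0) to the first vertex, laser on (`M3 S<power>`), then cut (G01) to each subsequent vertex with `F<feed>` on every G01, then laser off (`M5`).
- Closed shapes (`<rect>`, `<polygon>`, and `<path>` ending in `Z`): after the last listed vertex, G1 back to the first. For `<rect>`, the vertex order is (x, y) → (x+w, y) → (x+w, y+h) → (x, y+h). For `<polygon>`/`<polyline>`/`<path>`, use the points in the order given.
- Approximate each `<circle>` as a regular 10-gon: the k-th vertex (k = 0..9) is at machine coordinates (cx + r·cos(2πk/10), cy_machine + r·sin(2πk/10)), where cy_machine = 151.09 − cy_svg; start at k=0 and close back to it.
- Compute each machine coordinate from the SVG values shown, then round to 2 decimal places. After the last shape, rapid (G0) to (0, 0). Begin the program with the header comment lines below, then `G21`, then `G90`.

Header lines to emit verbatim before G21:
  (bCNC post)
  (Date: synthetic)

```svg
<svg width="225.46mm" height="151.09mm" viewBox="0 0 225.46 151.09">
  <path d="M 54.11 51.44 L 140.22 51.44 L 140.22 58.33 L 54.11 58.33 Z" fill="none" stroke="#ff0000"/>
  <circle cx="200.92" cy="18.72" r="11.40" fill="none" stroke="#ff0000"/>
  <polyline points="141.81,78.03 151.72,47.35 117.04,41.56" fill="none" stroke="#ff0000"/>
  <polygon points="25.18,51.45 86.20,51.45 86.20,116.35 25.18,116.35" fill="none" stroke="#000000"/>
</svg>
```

(bCNC post)
(Date: synthetic)
G21
G90
G0 X54.11 Y99.65
M3 S293
G01 X140.22 Y99.65 F3334
G01 X140.22 Y92.76 F3334
G01 X54.11 Y92.76 F3334
G01 X54.11 Y99.65 F3334
M5
G0 X212.32 Y132.37
M3 S293
G01 X210.14 Y139.07 F3334
G01 X204.44 Y143.21 F3334
G01 X197.40 Y143.21 F3334
G01 X191.70 Y139.07 F3334
G01 X189.52 Y132.37 F3334
G01 X191.70 Y125.67 F3334
G01 X197.40 Y121.53 F3334
G01 X204.44 Y121.53 F3334
G01 X210.14 Y125.67 F3334
G01 X212.32 Y132.37 F3334
M5
G0 X141.81 Y73.06
M3 S293
G01 X151.72 Y103.74 F3334
G01 X117.04 Y109.53 F3334
M5
G0 X25.18 Y99.64
M3 S627
G01 X86.20 Y99.64 F2299
G01 X86.20 Y34.74 F2299
G01 X25.18 Y34.74 F2299
G01 X25.18 Y99.64 F2299
M5
G0 X0.00 Y0.00

Since the viewBox matches the mm dimensions, user units are millimetres directly. The only transform is the Y-flip y_m = 151.09 − y_svg.

Shape 1 is a rectangle drawn with `<path>`. Its stroke #ff0000 means engrave at S293, F3334. After flipping Y the toolpath is (54.11,99.65) → (140.22,99.65) → (140.22,92.76) → (54.11,92.76) → (54.11,99.65), returning to the start.

Shape 2 is a circle drawn with `<circle>`. Its stroke #ff0000 means engrave at S293, F3334. After flipping Y the toolpath is (212.32,132.37) → (210.14,139.07) → (204.44,143.21) → (197.40,143.21) → (191.70,139.07) → (189.52,132.37) → (191.70,125.67) → (197.40,121.53) → (204.44,121.53) → (210.14,125.67) → (212.32,132.37), returning to the start.

Shape 3 is a open polyline drawn with `<polyline>`. Its stroke #ff0000 means engrave at S293, F3334. After flipping Y the toolpath is (141.81,73.06) → (151.72,103.74) → (117.04,109.53).

Shape 4 is a rectangle drawn with `<polygon>`. Its stroke #000000 means score at S627, F2299. After flipping Y the toolpath is (25.18,99.64) → (86.20,99.64) → (86.20,34.74) → (25.18,34.74) → (25.18,99.64), returning to the start.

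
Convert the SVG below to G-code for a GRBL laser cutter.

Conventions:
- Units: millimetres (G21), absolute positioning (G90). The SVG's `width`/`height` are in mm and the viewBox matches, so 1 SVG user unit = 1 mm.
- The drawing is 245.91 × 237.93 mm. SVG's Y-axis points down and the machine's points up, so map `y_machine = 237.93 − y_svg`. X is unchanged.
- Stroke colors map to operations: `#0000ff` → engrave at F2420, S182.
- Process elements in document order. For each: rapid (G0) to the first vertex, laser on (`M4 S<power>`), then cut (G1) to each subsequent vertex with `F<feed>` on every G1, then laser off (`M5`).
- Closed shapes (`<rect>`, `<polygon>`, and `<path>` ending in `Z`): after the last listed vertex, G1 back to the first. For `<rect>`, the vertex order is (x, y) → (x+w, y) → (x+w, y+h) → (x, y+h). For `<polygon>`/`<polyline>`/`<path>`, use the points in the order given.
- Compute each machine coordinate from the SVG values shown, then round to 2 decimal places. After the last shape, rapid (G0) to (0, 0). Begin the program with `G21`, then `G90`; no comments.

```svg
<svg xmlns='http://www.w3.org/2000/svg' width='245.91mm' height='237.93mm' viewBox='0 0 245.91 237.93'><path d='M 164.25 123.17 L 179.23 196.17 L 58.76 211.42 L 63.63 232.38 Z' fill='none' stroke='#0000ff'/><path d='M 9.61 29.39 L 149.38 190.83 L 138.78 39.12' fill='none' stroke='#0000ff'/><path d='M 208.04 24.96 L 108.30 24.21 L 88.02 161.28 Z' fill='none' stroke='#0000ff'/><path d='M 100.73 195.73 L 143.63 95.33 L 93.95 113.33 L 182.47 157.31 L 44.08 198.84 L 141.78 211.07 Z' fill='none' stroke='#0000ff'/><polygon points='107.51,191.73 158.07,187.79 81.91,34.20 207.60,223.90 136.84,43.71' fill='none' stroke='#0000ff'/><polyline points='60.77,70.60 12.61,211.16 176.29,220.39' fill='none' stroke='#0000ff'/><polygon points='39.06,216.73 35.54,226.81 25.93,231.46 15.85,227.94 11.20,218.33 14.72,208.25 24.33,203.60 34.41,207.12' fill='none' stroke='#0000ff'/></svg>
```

1 u = 1 mm; y_m = 237.93 − y.

[1] `<path>` closed polygon, #0000ff→engrave S182 F2420: (164.25,114.76) → (179.23,41.76) → (58.76,26.51) → (63.63,5.55) → (164.25,114.76) (closed)

[2] `<path>` open polyline, #0000ff→engrave S182 F2420: (9.61,208.54) → (149.38,47.10) → (138.78,198.81)

[3] `<path>` closed polygon, #0000ff→engrave S182 F2420: (208.04,212.97) → (108.30,213.72) → (88.02,76.65) → (208.04,212.97) (closed)

[4] `<path>` closed polygon, #0000ff→engrave S182 F2420: (100.73,42.20) → (143.63,142.60) → (93.95,124.60) → (182.47,80.62) → (44.08,39.09) → (141.78,26.86) → (100.73,42.20) (closed)

[5] `<polygon>` closed polygon, #0000ff→engrave S182 F2420: (107.51,46.20) → (158.07,50.14) → (81.91,203.73) → (207.60,14.03) → (136.84,194.22) → (107.51,46.20) (closed)

[6] `<polyline>` open polyline, #0000ff→engrave S182 F2420: (60.77,167.33) → (12.61,26.77) → (176.29,17.54)

[7] `<polygon>` regular polygon, #0000ff→engrave S182 F2420: (39.06,21.20) → (35.54,11.12) → (25.93,6.47) → (15.85,9.99) → (11.20,19.60) → (14.72,29.68) → (24.33,34.33) → (34.41,30.81) → (39.06,21.20) (closed)

G21
G90
G0 X164.25 Y114.76
M4 S182
G1 X179.23 Y41.76 F2420
G1 X58.76 Y26.51 F2420
G1 X63.63 Y5.55 F2420
G1 X164.25 Y114.76 F2420
M5
G0 X9.61 Y208.54
M4 S182
G1 X149.38 Y47.10 F2420
G1 X138.78 Y198.81 F2420
M5
G0 X208.04 Y212.97
M4 S182
G1 X108.30 Y213.72 F2420
G1 X88.02 Y76.65 F2420
G1 X208.04 Y212.97 F2420
M5
G0 X100.73 Y42.20
M4 S182
G1 X143.63 Y142.60 F2420
G1 X93.95 Y124.60 F2420
G1 X182.47 Y80.62 F2420
G1 X44.08 Y39.09 F2420
G1 X141.78 Y26.86 F2420
G1 X100.73 Y42.20 F2420
M5
G0 X107.51 Y46.20
M4 S182
G1 X158.07 Y50.14 F2420
G1 X81.91 Y203.73 F2420
G1 X207.60 Y14.03 F2420
G1 X136.84 Y194.22 F2420
G1 X107.51 Y46.20 F2420
M5
G0 X60.77 Y167.33
M4 S182
G1 X12.61 Y26.77 F2420
G1 X176.29 Y17.54 F2420
M5
G0 X39.06 Y21.20
M4 S182
G1 X35.54 Y11.12 F2420
G1 X25.93 Y6.47 F2420
G1 X15.85 Y9.99 F2420
G1 X11.20 Y19.60 F2420
G1 X14.72 Y29.68 F2420
G1 X24.33 Y34.33 F2420
G1 X34.41 Y30.81 F2420
G1 X39.06 Y21.20 F2420
M5
G0 X0.00 Y0.00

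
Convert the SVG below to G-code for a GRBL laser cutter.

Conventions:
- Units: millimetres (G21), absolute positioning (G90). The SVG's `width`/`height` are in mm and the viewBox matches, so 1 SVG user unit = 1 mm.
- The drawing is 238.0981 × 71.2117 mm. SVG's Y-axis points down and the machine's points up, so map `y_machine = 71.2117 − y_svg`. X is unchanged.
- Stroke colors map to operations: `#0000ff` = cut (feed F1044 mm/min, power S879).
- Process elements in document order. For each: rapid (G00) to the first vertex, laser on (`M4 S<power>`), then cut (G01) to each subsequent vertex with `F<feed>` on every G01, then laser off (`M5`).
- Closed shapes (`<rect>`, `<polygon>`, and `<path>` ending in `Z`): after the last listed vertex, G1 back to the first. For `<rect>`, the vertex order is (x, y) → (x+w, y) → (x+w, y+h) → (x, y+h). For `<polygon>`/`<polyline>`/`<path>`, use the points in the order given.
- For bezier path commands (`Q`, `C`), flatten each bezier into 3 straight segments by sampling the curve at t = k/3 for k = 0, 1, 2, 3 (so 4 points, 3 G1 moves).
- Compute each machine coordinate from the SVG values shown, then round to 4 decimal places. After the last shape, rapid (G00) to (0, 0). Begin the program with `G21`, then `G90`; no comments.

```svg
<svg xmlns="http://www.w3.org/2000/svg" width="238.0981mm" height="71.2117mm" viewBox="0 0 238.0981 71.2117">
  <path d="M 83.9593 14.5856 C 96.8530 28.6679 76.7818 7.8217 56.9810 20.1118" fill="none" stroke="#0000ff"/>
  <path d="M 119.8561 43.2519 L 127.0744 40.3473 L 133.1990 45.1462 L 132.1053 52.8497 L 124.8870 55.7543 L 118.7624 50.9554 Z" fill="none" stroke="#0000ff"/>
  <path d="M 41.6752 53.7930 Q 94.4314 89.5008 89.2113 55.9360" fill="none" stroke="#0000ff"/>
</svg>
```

G21
G90
G00 X83.9593 Y56.6261
M4 S879
G01 X87.0956 Y51.6657 F1044
G01 X75.6410 Y54.8655 F1044
G01 X56.9810 Y51.0999 F1044
M5
G00 X119.8561 Y27.9598
M4 S879
G01 X127.0744 Y30.8644 F1044
G01 X133.1990 Y26.0655 F1044
G01 X132.1053 Y18.3620 F1044
G01 X124.8870 Y15.4574 F1044
G01 X118.7624 Y20.2563 F1044
G01 X119.8561 Y27.9598 F1044
M5
G00 X41.6752 Y17.4187
M4 S879
G01 X70.4042 Y1.3105 F1044
G01 X86.2496 Y0.5961 F1044
G01 X89.2113 Y15.2757 F1044
M5
G00 X0.0000 Y0.0000

viewBox `0 0 238.0981 71.2117` with mm width/height → 1 unit = 1 mm. Flip: y_m = 71.2117 − y_svg.

**Shape 1** — `<path>` cubic bezier, stroke `#0000ff` → cut (S879, F1044). Control points (SVG): P0=(83.9593,14.5856), P1=(96.8530,28.6679), P2=(76.7818,7.8217), P3=(56.9810,20.1118); sampled at t=k/3. Machine vertices: (83.9593,56.6261) → (87.0956,51.6657) → (75.6410,54.8655) → (56.9810,51.0999). Open path.

**Shape 2** — `<path>` regular polygon, stroke `#0000ff` → cut (S879, F1044). Machine vertices: (119.8561,27.9598) → (127.0744,30.8644) → (133.1990,26.0655) → (132.1053,18.3620) → (124.8870,15.4574) → (118.7624,20.2563) → (119.8561,27.9598). Closed: final G1 returns to the first vertex.

**Shape 3** — `<path>` quadratic bezier, stroke `#0000ff` → cut (S879, F1044). Control points (SVG): P0=(41.6752,53.7930), P1=(94.4314,89.5008), P2=(89.2113,55.9360); sampled at t=k/3. Machine vertices: (41.6752,17.4187) → (70.4042,1.3105) → (86.2496,0.5961) → (89.2113,15.2757). Open path.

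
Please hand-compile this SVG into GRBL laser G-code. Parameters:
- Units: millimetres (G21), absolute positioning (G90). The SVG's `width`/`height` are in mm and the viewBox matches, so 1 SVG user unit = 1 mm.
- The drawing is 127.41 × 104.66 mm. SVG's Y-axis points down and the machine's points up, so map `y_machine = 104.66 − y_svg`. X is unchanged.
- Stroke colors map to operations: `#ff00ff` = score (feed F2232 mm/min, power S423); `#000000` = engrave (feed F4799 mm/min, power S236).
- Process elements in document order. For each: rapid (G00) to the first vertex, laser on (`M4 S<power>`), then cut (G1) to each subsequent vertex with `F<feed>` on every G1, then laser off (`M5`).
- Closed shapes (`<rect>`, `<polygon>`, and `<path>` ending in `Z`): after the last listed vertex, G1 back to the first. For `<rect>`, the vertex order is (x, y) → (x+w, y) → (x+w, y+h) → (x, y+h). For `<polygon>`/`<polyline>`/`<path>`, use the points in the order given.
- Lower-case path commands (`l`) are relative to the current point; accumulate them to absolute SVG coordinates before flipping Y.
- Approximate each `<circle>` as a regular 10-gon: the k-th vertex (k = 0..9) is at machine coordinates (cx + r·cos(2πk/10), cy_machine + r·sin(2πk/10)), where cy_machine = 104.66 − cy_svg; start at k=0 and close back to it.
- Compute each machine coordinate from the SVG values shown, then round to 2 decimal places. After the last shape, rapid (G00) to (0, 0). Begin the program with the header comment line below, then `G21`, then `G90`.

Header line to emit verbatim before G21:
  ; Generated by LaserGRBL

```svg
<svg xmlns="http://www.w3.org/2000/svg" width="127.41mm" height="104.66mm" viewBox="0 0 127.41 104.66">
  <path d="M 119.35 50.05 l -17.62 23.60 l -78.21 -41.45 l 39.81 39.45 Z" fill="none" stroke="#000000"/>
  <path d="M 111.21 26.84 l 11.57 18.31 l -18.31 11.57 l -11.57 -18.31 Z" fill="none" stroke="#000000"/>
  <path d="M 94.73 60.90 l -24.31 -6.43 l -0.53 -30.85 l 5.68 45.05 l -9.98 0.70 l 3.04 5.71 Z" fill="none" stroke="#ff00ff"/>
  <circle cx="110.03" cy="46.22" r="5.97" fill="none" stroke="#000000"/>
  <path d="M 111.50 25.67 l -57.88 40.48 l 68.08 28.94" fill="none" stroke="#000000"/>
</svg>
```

viewBox `0 0 127.41 104.66` with mm width/height → 1 unit = 1 mm. Flip: y_m = 104.66 − y_svg.

**Shape 1** — `<path>` closed polygon, stroke `#000000` → engrave (S236, F4799). Machine vertices: (119.35,54.61) → (101.73,31.01) → (23.52,72.46) → (63.33,33.01) → (119.35,54.61). Closed: final G1 returns to the first vertex.

**Shape 2** — `<path>` regular polygon, stroke `#000000` → engrave (S236, F4799). Machine vertices: (111.21,77.82) → (122.78,59.51) → (104.47,47.94) → (92.90,66.25) → (111.21,77.82). Closed: final G1 returns to the first vertex.

**Shape 3** — `<path>` closed polygon, stroke `#ff00ff` → score (S423, F2232). Machine vertices: (94.73,43.76) → (70.42,50.19) → (69.89,81.04) → (75.57,35.99) → (65.59,35.29) → (68.63,29.58) → (94.73,43.76). Closed: final G1 returns to the first vertex.

**Shape 4** — `<circle>` circle, stroke `#000000` → engrave (S236, F4799). Machine vertices: (116.00,58.44) → (114.86,61.95) → (111.87,64.12) → (108.19,64.12) → (105.20,61.95) → (104.06,58.44) → (105.20,54.93) → (108.19,52.76) → (111.87,52.76) → (114.86,54.93) → (116.00,58.44). Closed: final G1 returns to the first vertex.

**Shape 5** — `<path>` open polyline, stroke `#000000` → engrave (S236, F4799). Machine vertices: (111.50,78.99) → (53.62,38.51) → (121.70,9.57). Open path.

; Generated by LaserGRBL
G21
G90
G00 X119.35 Y54.61
M4 S236
G1 X101.73 Y31.01 F4799
G1 X23.52 Y72.46 F4799
G1 X63.33 Y33.01 F4799
G1 X119.35 Y54.61 F4799
M5
G00 X111.21 Y77.82
M4 S236
G1 X122.78 Y59.51 F4799
G1 X104.47 Y47.94 F4799
G1 X92.90 Y66.25 F4799
G1 X111.21 Y77.82 F4799
M5
G00 X94.73 Y43.76
M4 S423
G1 X70.42 Y50.19 F2232
G1 X69.89 Y81.04 F2232
G1 X75.57 Y35.99 F2232
G1 X65.59 Y35.29 F2232
G1 X68.63 Y29.58 F2232
G1 X94.73 Y43.76 F2232
M5
G00 X116.00 Y58.44
M4 S236
G1 X114.86 Y61.95 F4799
G1 X111.87 Y64.12 F4799
G1 X108.19 Y64.12 F4799
G1 X105.20 Y61.95 F4799
G1 X104.06 Y58.44 F4799
G1 X105.20 Y54.93 F4799
G1 X108.19 Y52.76 F4799
G1 X111.87 Y52.76 F4799
G1 X114.86 Y54.93 F4799
G1 X116.00 Y58.44 F4799
M5
G00 X111.50 Y78.99
M4 S236
G1 X53.62 Y38.51 F4799
G1 X121.70 Y9.57 F4799
M5
G00 X0.00 Y0.00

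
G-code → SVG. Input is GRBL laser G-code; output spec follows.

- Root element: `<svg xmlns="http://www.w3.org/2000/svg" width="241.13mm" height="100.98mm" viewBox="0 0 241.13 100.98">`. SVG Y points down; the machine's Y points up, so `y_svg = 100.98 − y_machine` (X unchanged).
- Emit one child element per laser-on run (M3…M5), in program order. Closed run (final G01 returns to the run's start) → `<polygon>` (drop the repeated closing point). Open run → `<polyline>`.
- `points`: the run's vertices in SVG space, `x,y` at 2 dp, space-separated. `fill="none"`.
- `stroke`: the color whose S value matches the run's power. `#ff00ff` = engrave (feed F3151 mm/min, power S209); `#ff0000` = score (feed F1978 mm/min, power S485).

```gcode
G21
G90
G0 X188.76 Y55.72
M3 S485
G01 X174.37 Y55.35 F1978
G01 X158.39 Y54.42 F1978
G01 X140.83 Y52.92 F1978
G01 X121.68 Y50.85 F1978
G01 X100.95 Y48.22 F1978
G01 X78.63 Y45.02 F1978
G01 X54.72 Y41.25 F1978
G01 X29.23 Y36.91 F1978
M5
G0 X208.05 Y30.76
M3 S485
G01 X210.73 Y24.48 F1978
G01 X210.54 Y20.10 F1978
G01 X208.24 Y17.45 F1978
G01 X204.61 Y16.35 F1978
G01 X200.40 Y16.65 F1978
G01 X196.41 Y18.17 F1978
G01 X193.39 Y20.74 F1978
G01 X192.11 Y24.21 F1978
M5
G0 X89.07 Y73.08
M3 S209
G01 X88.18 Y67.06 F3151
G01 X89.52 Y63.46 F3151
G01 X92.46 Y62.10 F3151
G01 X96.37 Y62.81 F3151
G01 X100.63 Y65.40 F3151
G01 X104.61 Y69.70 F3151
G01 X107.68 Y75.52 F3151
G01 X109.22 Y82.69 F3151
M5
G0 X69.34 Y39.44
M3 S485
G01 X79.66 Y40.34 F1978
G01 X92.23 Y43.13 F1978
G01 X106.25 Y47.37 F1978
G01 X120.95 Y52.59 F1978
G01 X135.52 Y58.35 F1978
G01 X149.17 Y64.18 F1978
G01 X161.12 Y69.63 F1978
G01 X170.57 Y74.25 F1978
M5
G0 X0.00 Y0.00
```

y_svg = 100.98 − y_m.

[1] S485→`#ff0000` (score); open run; points: 188.76,45.26 174.37,45.63 158.39,46.56 140.83,48.06 121.68,50.13 100.95,52.76 78.63,55.96 54.72,59.73 29.23,64.07

[2] S485→`#ff0000` (score); open run; points: 208.05,70.22 210.73,76.50 210.54,80.88 208.24,83.53 204.61,84.63 200.40,84.33 196.41,82.81 193.39,80.24 192.11,76.77

[3] S209→`#ff00ff` (engrave); open run; points: 89.07,27.90 88.18,33.92 89.52,37.52 92.46,38.88 96.37,38.17 100.63,35.58 104.61,31.28 107.68,25.46 109.22,18.29

[4] S485→`#ff0000` (score); open run; points: 69.34,61.54 79.66,60.64 92.23,57.85 106.25,53.61 120.95,48.39 135.52,42.63 149.17,36.80 161.12,31.35 170.57,26.73

<svg xmlns="http://www.w3.org/2000/svg" width="241.13mm" height="100.98mm" viewBox="0 0 241.13 100.98">
  <polyline points="188.76,45.26 174.37,45.63 158.39,46.56 140.83,48.06 121.68,50.13 100.95,52.76 78.63,55.96 54.72,59.73 29.23,64.07" fill="none" stroke="#ff0000"/>
  <polyline points="208.05,70.22 210.73,76.50 210.54,80.88 208.24,83.53 204.61,84.63 200.40,84.33 196.41,82.81 193.39,80.24 192.11,76.77" fill="none" stroke="#ff0000"/>
  <polyline points="89.07,27.90 88.18,33.92 89.52,37.52 92.46,38.88 96.37,38.17 100.63,35.58 104.61,31.28 107.68,25.46 109.22,18.29" fill="none" stroke="#ff00ff"/>
  <polyline points="69.34,61.54 79.66,60.64 92.23,57.85 106.25,53.61 120.95,48.39 135.52,42.63 149.17,36.80 161.12,31.35 170.57,26.73" fill="none" stroke="#ff0000"/>
</svg>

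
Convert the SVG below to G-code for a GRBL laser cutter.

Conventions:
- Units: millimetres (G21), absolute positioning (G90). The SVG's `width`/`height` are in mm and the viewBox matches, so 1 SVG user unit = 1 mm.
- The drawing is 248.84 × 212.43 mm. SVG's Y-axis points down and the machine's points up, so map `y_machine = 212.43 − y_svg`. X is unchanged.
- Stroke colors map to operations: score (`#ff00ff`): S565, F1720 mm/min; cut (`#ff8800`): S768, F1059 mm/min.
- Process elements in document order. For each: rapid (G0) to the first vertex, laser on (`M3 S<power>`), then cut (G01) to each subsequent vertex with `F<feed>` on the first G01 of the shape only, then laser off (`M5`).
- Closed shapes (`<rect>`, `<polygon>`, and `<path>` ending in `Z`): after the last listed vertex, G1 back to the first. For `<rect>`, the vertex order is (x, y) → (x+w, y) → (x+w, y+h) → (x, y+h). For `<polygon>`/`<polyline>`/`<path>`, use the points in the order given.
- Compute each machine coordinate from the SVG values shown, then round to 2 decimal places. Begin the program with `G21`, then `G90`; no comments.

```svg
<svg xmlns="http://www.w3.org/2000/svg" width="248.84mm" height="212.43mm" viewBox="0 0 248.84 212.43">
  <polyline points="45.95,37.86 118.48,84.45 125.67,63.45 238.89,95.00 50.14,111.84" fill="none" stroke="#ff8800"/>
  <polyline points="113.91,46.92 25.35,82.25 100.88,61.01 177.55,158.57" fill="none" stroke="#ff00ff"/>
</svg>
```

Since the viewBox matches the mm dimensions, user units are millimetres directly. The only transform is the Y-flip y_m = 212.43 − y_svg.

Shape 1 is a open polyline drawn with `<polyline>`. Its stroke #ff8800 means cut at S768, F1059. After flipping Y the toolpath is (45.95,174.57) → (118.48,127.98) → (125.67,148.98) → (238.89,117.43) → (50.14,100.59).

Shape 2 is a open polyline drawn with `<polyline>`. Its stroke #ff00ff means score at S565, F1720. After flipping Y the toolpath is (113.91,165.51) → (25.35,130.18) → (100.88,151.42) → (177.55,53.86).

G21
G90
G0 X45.95 Y174.57
M3 S768
G01 X118.48 Y127.98 F1059
G01 X125.67 Y148.98
G01 X238.89 Y117.43
G01 X50.14 Y100.59
M5
G0 X113.91 Y165.51
M3 S565
G01 X25.35 Y130.18 F1720
G01 X100.88 Y151.42
G01 X177.55 Y53.86
M5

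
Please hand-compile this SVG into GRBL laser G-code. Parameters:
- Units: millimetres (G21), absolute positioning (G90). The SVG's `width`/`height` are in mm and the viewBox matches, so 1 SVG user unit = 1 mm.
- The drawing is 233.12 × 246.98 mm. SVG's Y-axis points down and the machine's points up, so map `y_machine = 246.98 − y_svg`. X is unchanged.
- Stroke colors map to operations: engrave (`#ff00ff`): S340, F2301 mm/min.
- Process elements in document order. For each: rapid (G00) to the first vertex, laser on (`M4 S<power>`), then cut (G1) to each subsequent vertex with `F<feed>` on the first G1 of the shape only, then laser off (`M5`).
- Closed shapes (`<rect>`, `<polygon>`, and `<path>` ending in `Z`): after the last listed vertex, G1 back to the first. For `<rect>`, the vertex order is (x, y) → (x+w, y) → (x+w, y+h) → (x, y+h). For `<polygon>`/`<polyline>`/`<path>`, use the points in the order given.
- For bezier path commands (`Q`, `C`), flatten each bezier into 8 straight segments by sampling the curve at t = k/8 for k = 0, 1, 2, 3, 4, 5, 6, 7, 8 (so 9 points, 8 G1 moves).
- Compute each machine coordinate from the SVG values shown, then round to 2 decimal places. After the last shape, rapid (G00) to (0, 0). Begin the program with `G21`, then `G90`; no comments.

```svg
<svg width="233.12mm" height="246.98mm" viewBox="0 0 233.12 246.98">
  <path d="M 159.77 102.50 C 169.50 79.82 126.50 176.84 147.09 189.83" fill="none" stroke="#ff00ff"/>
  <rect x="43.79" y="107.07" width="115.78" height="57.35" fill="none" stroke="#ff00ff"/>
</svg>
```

G21
G90
G00 X159.77 Y144.48
M4 S340
G1 X161.17 Y147.77 F2301
G1 X159.00 Y142.23
G1 X154.60 Y130.24
G1 X149.36 Y114.19
G1 X144.62 Y96.47
G1 X141.75 Y79.46
G1 X142.12 Y65.56
G1 X147.09 Y57.15
M5
G00 X43.79 Y139.91
M4 S340
G1 X159.57 Y139.91 F2301
G1 X159.57 Y82.56
G1 X43.79 Y82.56
G1 X43.79 Y139.91
M5
G00 X0.00 Y0.00

Since the viewBox matches the mm dimensions, user units are millimetres directly. The only transform is the Y-flip y_m = 246.98 − y_svg.

Shape 1 is a cubic bezier drawn with `<path>`. Its stroke #ff00ff means engrave at S340, F2301. After flipping Y the toolpath is (159.77,144.48) → (161.17,147.77) → (159.00,142.23) → (154.60,130.24) → (149.36,114.19) → (144.62,96.47) → (141.75,79.46) → (142.12,65.56) → (147.09,57.15).

Shape 2 is a rectangle drawn with `<rect>`. Its stroke #ff00ff means engrave at S340, F2301. After flipping Y the toolpath is (43.79,139.91) → (159.57,139.91) → (159.57,82.56) → (43.79,82.56) → (43.79,139.91), returning to the start.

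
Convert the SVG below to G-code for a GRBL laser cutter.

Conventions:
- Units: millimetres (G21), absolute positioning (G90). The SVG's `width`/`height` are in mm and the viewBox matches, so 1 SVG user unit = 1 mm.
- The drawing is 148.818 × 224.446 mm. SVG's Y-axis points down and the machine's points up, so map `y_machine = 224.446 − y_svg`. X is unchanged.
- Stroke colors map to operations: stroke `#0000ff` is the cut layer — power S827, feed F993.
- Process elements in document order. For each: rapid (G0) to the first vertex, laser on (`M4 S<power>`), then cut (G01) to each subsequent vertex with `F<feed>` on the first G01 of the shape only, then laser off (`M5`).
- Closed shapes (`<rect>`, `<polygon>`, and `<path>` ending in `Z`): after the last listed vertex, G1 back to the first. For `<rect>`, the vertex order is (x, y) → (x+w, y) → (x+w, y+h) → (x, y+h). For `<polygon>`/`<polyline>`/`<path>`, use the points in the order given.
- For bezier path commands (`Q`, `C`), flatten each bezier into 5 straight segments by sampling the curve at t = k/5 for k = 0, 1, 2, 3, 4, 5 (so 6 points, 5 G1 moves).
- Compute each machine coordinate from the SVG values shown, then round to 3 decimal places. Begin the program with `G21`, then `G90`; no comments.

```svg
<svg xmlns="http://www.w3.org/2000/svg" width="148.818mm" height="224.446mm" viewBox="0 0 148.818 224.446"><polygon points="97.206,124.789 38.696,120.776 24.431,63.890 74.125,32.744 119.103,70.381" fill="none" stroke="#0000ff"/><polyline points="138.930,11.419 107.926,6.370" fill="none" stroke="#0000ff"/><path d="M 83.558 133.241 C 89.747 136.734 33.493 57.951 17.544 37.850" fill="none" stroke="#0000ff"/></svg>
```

G21
G90
G0 X97.206 Y99.657
M4 S827
G01 X38.696 Y103.670 F993
G01 X24.431 Y160.556
G01 X74.125 Y191.702
G01 X119.103 Y154.065
G01 X97.206 Y99.657
M5
G0 X138.930 Y213.027
M4 S827
G01 X107.926 Y218.076 F993
M5
G0 X83.558 Y91.205
M4 S827
G01 X80.600 Y97.855 F993
G01 X67.588 Y117.485
G01 X49.453 Y143.329
G01 X31.128 Y168.621
G01 X17.544 Y186.596
M5

viewBox `0 0 148.818 224.446` with mm width/height → 1 unit = 1 mm. Flip: y_m = 224.446 − y_svg.

**Shape 1** — `<polygon>` regular polygon, stroke `#0000ff` → cut (S827, F993). Machine vertices: (97.206,99.657) → (38.696,103.670) → (24.431,160.556) → (74.125,191.702) → (119.103,154.065) → (97.206,99.657). Closed: final G1 returns to the first vertex.

**Shape 2** — `<polyline>` line segment, stroke `#0000ff` → cut (S827, F993). Machine vertices: (138.930,213.027) → (107.926,218.076). Open path.

**Shape 3** — `<path>` cubic bezier, stroke `#0000ff` → cut (S827, F993). Control points (SVG): P0=(83.558,133.241), P1=(89.747,136.734), P2=(33.493,57.951), P3=(17.544,37.850); sampled at t=k/5. Machine vertices: (83.558,91.205) → (80.600,97.855) → (67.588,117.485) → (49.453,143.329) → (31.128,168.621) → (17.544,186.596). Open path.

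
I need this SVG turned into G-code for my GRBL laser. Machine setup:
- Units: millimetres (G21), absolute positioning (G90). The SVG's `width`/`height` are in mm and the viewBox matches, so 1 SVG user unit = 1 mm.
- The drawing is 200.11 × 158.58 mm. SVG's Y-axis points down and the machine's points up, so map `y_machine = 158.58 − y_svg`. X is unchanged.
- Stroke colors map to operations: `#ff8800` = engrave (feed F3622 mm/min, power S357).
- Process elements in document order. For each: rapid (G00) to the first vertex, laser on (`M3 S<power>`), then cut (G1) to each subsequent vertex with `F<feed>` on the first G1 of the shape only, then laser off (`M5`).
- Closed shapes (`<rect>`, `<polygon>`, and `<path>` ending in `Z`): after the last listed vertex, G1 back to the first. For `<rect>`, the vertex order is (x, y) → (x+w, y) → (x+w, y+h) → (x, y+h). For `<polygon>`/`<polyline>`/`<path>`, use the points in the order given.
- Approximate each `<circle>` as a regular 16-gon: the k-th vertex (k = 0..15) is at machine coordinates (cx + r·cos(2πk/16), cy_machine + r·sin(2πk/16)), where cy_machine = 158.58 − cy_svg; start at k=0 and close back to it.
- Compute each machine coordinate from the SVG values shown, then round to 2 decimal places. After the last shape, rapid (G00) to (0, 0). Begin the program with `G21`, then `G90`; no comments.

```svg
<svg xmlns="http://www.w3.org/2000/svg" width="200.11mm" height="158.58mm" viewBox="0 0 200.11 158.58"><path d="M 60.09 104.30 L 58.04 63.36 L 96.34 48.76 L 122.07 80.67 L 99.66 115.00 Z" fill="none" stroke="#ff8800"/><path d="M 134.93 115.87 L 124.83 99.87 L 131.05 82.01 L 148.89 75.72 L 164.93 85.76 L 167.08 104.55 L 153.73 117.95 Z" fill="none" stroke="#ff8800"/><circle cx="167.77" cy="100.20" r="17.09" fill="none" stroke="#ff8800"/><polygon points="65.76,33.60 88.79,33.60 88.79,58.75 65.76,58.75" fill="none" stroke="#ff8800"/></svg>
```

Since the viewBox matches the mm dimensions, user units are millimetres directly. The only transform is the Y-flip y_m = 158.58 − y_svg.

Shape 1 is a regular polygon drawn with `<path>`. Its stroke #ff8800 means engrave at S357, F3622. After flipping Y the toolpath is (60.09,54.28) → (58.04,95.22) → (96.34,109.82) → (122.07,77.91) → (99.66,43.58) → (60.09,54.28), returning to the start.

Shape 2 is a regular polygon drawn with `<path>`. Its stroke #ff8800 means engrave at S357, F3622. After flipping Y the toolpath is (134.93,42.71) → (124.83,58.71) → (131.05,76.57) → (148.89,82.86) → (164.93,72.82) → (167.08,54.03) → (153.73,40.63) → (134.93,42.71), returning to the start.

Shape 3 is a circle drawn with `<circle>`. Its stroke #ff8800 means engrave at S357, F3622. After flipping Y the toolpath is (184.86,58.38) → (183.56,64.92) → (179.85,70.46) → (174.31,74.17) → (167.77,75.47) → (161.23,74.17) → (155.69,70.46) → (151.98,64.92) → (150.68,58.38) → (151.98,51.84) → (155.69,46.30) → (161.23,42.59) → (167.77,41.29) → (174.31,42.59) → (179.85,46.30) → (183.56,51.84) → (184.86,58.38), returning to the start.

Shape 4 is a rectangle drawn with `<polygon>`. Its stroke #ff8800 means engrave at S357, F3622. After flipping Y the toolpath is (65.76,124.98) → (88.79,124.98) → (88.79,99.83) → (65.76,99.83) → (65.76,124.98), returning to the start.

G21
G90
G00 X60.09 Y54.28
M3 S357
G1 X58.04 Y95.22 F3622
G1 X96.34 Y109.82
G1 X122.07 Y77.91
G1 X99.66 Y43.58
G1 X60.09 Y54.28
M5
G00 X134.93 Y42.71
M3 S357
G1 X124.83 Y58.71 F3622
G1 X131.05 Y76.57
G1 X148.89 Y82.86
G1 X164.93 Y72.82
G1 X167.08 Y54.03
G1 X153.73 Y40.63
G1 X134.93 Y42.71
M5
G00 X184.86 Y58.38
M3 S357
G1 X183.56 Y64.92 F3622
G1 X179.85 Y70.46
G1 X174.31 Y74.17
G1 X167.77 Y75.47
G1 X161.23 Y74.17
G1 X155.69 Y70.46
G1 X151.98 Y64.92
G1 X150.68 Y58.38
G1 X151.98 Y51.84
G1 X155.69 Y46.30
G1 X161.23 Y42.59
G1 X167.77 Y41.29
G1 X174.31 Y42.59
G1 X179.85 Y46.30
G1 X183.56 Y51.84
G1 X184.86 Y58.38
M5
G00 X65.76 Y124.98
M3 S357
G1 X88.79 Y124.98 F3622
G1 X88.79 Y99.83
G1 X65.76 Y99.83
G1 X65.76 Y124.98
M5
G00 X0.00 Y0.00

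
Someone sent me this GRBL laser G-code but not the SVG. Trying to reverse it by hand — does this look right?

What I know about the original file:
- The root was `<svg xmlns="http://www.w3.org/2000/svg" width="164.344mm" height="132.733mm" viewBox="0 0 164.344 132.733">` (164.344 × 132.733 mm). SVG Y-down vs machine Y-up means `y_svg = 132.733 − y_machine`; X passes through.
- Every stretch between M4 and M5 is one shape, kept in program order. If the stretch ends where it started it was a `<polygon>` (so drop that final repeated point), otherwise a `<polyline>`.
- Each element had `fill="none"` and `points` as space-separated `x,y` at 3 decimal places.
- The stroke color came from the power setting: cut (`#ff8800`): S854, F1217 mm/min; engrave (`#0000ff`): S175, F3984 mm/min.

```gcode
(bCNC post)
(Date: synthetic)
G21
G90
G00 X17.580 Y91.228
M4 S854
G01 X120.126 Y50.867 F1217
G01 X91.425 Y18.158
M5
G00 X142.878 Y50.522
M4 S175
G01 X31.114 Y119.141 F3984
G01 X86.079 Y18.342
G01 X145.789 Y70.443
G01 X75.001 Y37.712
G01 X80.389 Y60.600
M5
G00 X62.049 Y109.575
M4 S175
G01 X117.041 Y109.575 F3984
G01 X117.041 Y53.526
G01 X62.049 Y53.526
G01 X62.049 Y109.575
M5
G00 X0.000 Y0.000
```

y_svg = 132.733 − y_m.

[1] S854→`#ff8800` (cut); open run; points: 17.580,41.505 120.126,81.866 91.425,114.575

[2] S175→`#0000ff` (engrave); open run; points: 142.878,82.211 31.114,13.592 86.079,114.391 145.789,62.290 75.001,95.021 80.389,72.133

[3] S175→`#0000ff` (engrave); closed run; points: 62.049,23.158 117.041,23.158 117.041,79.207 62.049,79.207

<svg xmlns="http://www.w3.org/2000/svg" width="164.344mm" height="132.733mm" viewBox="0 0 164.344 132.733">
  <polyline points="17.580,41.505 120.126,81.866 91.425,114.575" fill="none" stroke="#ff8800"/>
  <polyline points="142.878,82.211 31.114,13.592 86.079,114.391 145.789,62.290 75.001,95.021 80.389,72.133" fill="none" stroke="#0000ff"/>
  <polygon points="62.049,23.158 117.041,23.158 117.041,79.207 62.049,79.207" fill="none" stroke="#0000ff"/>
</svg>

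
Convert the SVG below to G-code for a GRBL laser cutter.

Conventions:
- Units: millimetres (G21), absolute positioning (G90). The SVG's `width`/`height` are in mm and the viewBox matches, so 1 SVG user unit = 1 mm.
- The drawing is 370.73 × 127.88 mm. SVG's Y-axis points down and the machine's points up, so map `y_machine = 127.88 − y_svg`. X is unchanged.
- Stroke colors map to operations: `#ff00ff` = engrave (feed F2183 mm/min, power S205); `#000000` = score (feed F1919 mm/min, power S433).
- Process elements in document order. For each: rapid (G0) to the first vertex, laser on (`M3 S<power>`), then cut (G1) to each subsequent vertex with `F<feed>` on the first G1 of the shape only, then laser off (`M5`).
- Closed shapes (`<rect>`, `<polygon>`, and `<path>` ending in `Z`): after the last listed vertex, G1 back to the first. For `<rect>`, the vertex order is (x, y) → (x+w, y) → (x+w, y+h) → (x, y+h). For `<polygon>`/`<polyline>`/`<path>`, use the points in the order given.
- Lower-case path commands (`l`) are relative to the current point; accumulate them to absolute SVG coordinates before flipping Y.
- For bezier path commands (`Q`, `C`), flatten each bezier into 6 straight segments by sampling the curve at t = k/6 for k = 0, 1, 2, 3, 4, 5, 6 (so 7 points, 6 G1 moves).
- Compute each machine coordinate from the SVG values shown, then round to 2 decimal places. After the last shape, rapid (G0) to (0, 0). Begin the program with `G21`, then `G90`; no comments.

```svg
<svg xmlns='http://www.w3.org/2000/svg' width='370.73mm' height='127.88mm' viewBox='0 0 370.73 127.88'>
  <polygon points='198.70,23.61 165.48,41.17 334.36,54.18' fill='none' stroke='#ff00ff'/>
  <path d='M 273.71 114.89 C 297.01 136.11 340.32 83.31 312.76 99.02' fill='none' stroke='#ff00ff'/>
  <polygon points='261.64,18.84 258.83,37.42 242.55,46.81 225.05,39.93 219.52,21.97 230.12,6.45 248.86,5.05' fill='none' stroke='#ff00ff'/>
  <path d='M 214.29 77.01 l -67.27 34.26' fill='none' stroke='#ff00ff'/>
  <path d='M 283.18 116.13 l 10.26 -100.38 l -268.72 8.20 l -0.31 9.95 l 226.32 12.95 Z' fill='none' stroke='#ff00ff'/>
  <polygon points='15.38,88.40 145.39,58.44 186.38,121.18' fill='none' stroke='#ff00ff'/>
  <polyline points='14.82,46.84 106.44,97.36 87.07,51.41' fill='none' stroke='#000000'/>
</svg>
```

G21
G90
G0 X198.70 Y104.27
M3 S205
G1 X165.48 Y86.71 F2183
G1 X334.36 Y73.70
G1 X198.70 Y104.27
M5
G0 X273.71 Y12.99
M3 S205
G1 X286.61 Y7.89 F2183
G1 X300.31 Y11.16
G1 X312.31 Y18.86
G1 X320.06 Y27.01
G1 X321.05 Y31.67
G1 X312.76 Y28.86
M5
G0 X261.64 Y109.04
M3 S205
G1 X258.83 Y90.46 F2183
G1 X242.55 Y81.07
G1 X225.05 Y87.95
G1 X219.52 Y105.91
G1 X230.12 Y121.43
G1 X248.86 Y122.83
G1 X261.64 Y109.04
M5
G0 X214.29 Y50.87
M3 S205
G1 X147.02 Y16.61 F2183
M5
G0 X283.18 Y11.75
M3 S205
G1 X293.44 Y112.13 F2183
G1 X24.72 Y103.93
G1 X24.41 Y93.98
G1 X250.73 Y81.03
G1 X283.18 Y11.75
M5
G0 X15.38 Y39.48
M3 S205
G1 X145.39 Y69.44 F2183
G1 X186.38 Y6.70
G1 X15.38 Y39.48
M5
G0 X14.82 Y81.04
M3 S433
G1 X106.44 Y30.52 F1919
G1 X87.07 Y76.47
M5
G0 X0.00 Y0.00

viewBox `0 0 370.73 127.88` with mm width/height → 1 unit = 1 mm. Flip: y_m = 127.88 − y_svg.

**Shape 1** — `<polygon>` closed polygon, stroke `#ff00ff` → engrave (S205, F2183). Machine vertices: (198.70,104.27) → (165.48,86.71) → (334.36,73.70) → (198.70,104.27). Closed: final G1 returns to the first vertex.

**Shape 2** — `<path>` cubic bezier, stroke `#ff00ff` → engrave (S205, F2183). Control points (SVG): P0=(273.71,114.89), P1=(297.01,136.11), P2=(340.32,83.31), P3=(312.76,99.02); sampled at t=k/6. Machine vertices: (273.71,12.99) → (286.61,7.89) → (300.31,11.16) → (312.31,18.86) → (320.06,27.01) → (321.05,31.67) → (312.76,28.86). Open path.

**Shape 3** — `<polygon>` regular polygon, stroke `#ff00ff` → engrave (S205, F2183). Machine vertices: (261.64,109.04) → (258.83,90.46) → (242.55,81.07) → (225.05,87.95) → (219.52,105.91) → (230.12,121.43) → (248.86,122.83) → (261.64,109.04). Closed: final G1 returns to the first vertex.

**Shape 4** — `<path>` line segment, stroke `#ff00ff` → engrave (S205, F2183). Machine vertices: (214.29,50.87) → (147.02,16.61). Open path.

**Shape 5** — `<path>` closed polygon, stroke `#ff00ff` → engrave (S205, F2183). Machine vertices: (283.18,11.75) → (293.44,112.13) → (24.72,103.93) → (24.41,93.98) → (250.73,81.03) → (283.18,11.75). Closed: final G1 returns to the first vertex.

**Shape 6** — `<polygon>` closed polygon, stroke `#ff00ff` → engrave (S205, F2183). Machine vertices: (15.38,39.48) → (145.39,69.44) → (186.38,6.70) → (15.38,39.48). Closed: final G1 returns to the first vertex.

**Shape 7** — `<polyline>` open polyline, stroke `#000000` → score (S433, F1919). Machine vertices: (14.82,81.04) → (106.44,30.52) → (87.07,76.47). Open path.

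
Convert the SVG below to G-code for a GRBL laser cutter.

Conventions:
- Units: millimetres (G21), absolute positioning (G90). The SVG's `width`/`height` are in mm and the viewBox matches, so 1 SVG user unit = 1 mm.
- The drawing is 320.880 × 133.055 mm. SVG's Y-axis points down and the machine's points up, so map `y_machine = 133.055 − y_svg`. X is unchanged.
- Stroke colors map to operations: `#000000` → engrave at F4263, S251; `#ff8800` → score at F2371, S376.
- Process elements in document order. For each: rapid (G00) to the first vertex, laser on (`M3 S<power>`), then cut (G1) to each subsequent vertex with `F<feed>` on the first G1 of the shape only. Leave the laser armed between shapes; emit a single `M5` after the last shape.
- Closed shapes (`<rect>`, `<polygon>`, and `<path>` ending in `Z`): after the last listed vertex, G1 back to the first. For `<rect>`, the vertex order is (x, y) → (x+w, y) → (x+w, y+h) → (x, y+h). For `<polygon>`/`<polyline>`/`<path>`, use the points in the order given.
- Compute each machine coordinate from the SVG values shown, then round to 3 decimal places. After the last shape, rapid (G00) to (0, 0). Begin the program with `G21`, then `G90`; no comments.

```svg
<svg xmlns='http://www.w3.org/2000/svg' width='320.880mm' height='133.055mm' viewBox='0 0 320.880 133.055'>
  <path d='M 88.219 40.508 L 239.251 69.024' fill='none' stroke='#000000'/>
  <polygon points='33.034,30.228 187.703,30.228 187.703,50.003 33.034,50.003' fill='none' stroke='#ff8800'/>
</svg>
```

G21
G90
G00 X88.219 Y92.547
M3 S251
G1 X239.251 Y64.031 F4263
G00 X33.034 Y102.827
M3 S376
G1 X187.703 Y102.827 F2371
G1 X187.703 Y83.052
G1 X33.034 Y83.052
G1 X33.034 Y102.827
M5
G00 X0.000 Y0.000

Since the viewBox matches the mm dimensions, user units are millimetres directly. The only transform is the Y-flip y_m = 133.055 − y_svg.

Shape 1 is a line segment drawn with `<path>`. Its stroke #000000 means engrave at S251, F4263. After flipping Y the toolpath is (88.219,92.547) → (239.251,64.031).

Shape 2 is a rectangle drawn with `<polygon>`. Its stroke #ff8800 means score at S376, F2371. After flipping Y the toolpath is (33.034,102.827) → (187.703,102.827) → (187.703,83.052) → (33.034,83.052) → (33.034,102.827), returning to the start.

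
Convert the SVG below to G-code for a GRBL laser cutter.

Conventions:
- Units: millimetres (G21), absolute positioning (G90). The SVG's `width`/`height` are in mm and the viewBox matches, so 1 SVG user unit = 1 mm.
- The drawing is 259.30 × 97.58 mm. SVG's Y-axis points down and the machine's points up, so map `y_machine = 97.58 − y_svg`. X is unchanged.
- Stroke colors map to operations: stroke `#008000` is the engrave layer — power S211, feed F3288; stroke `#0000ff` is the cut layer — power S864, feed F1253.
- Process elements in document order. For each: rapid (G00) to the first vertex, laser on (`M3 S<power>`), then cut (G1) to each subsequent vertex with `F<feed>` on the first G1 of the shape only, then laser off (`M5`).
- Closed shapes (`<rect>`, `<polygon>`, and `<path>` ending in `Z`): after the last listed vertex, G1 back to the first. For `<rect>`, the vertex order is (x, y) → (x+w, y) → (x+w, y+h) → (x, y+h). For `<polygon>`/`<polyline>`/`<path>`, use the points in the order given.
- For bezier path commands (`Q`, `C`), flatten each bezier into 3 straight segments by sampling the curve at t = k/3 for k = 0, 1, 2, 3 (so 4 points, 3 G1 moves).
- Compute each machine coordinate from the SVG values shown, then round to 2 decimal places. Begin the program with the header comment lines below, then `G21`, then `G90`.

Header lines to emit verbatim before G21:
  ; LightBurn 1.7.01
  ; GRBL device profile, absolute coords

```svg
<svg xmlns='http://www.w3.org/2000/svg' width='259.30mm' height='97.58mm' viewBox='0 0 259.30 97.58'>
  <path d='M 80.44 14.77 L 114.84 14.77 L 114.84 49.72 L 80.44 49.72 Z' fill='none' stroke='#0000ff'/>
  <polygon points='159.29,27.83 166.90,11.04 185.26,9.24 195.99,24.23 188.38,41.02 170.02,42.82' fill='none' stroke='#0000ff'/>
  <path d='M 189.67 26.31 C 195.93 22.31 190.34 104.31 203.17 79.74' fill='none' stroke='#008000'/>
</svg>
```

1 u = 1 mm; y_m = 97.58 − y.

[1] `<path>` rectangle, #0000ff→cut S864 F1253: (80.44,82.81) → (114.84,82.81) → (114.84,47.86) → (80.44,47.86) → (80.44,82.81) (closed)

[2] `<polygon>` regular polygon, #0000ff→cut S864 F1253: (159.29,69.75) → (166.90,86.54) → (185.26,88.34) → (195.99,73.35) → (188.38,56.56) → (170.02,54.76) → (159.29,69.75) (closed)

[3] `<path>` cubic bezier, #008000→engrave S211 F3288: (189.67,71.27) → (193.10,53.74) → (195.36,21.66) → (203.17,17.84)

; LightBurn 1.7.01
; GRBL device profile, absolute coords
G21
G90
G00 X80.44 Y82.81
M3 S864
G1 X114.84 Y82.81 F1253
G1 X114.84 Y47.86
G1 X80.44 Y47.86
G1 X80.44 Y82.81
M5
G00 X159.29 Y69.75
M3 S864
G1 X166.90 Y86.54 F1253
G1 X185.26 Y88.34
G1 X195.99 Y73.35
G1 X188.38 Y56.56
G1 X170.02 Y54.76
G1 X159.29 Y69.75
M5
G00 X189.67 Y71.27
M3 S211
G1 X193.10 Y53.74 F3288
G1 X195.36 Y21.66
G1 X203.17 Y17.84
M5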